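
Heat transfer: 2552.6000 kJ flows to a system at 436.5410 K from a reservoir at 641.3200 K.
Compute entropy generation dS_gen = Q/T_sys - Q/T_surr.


dS_sys = 2552.6000/436.5410 = 5.8473 kJ/K
dS_surr = -2552.6000/641.3200 = -3.9802 kJ/K
dS_gen = 5.8473 - 3.9802 = 1.8671 kJ/K (irreversible)

dS_gen = 1.8671 kJ/K, irreversible


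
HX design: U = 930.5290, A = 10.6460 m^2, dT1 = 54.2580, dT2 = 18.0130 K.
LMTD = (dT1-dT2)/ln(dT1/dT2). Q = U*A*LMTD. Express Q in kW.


LMTD = 32.8706 K
Q = 930.5290 * 10.6460 * 32.8706 = 325629.8033 W = 325.6298 kW

325.6298 kW


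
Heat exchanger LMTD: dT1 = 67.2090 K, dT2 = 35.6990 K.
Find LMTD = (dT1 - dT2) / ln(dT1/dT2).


dT1/dT2 = 1.8827
ln(dT1/dT2) = 0.6327
LMTD = 31.5100 / 0.6327 = 49.8037 K

49.8037 K


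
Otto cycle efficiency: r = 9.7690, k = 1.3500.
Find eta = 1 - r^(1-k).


r^(k-1) = 2.2205
eta = 1 - 1/2.2205 = 0.5496 = 54.9648%

54.9648%


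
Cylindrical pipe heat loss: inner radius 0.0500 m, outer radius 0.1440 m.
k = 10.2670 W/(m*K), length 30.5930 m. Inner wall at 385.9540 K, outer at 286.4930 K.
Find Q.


dT = 99.4610 K
ln(ro/ri) = 1.0578
Q = 2*pi*10.2670*30.5930*99.4610 / 1.0578 = 185566.1429 W

185566.1429 W


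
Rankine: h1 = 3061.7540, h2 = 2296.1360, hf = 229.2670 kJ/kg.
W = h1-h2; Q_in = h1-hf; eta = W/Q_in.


W = 765.6180 kJ/kg
Q_in = 2832.4870 kJ/kg
eta = 0.2703 = 27.0299%

eta = 27.0299%


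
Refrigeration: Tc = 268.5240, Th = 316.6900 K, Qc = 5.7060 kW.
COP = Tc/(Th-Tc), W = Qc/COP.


COP = 268.5240 / 48.1660 = 5.5750
W = 5.7060 / 5.5750 = 1.0235 kW

COP = 5.5750, W = 1.0235 kW


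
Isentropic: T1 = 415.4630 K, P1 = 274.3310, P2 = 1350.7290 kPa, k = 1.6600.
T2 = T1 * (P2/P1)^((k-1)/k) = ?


(k-1)/k = 0.3976
(P2/P1)^exp = 1.8847
T2 = 415.4630 * 1.8847 = 783.0356 K

783.0356 K


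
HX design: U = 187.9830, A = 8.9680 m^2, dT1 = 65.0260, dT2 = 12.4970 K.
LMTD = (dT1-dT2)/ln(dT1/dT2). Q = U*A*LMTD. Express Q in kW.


LMTD = 31.8493 K
Q = 187.9830 * 8.9680 * 31.8493 = 53692.5494 W = 53.6925 kW

53.6925 kW


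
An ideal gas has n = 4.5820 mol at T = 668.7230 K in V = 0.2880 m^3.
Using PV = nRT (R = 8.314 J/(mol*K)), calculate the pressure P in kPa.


P = nRT/V = 4.5820 * 8.314 * 668.7230 / 0.2880
= 25474.8342 / 0.2880 = 88454.2853 Pa = 88.4543 kPa

88.4543 kPa


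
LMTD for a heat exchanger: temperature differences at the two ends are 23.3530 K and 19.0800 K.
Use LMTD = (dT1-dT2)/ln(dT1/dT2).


dT1/dT2 = 1.2240
ln(dT1/dT2) = 0.2021
LMTD = 4.2730 / 0.2021 = 21.1446 K

21.1446 K


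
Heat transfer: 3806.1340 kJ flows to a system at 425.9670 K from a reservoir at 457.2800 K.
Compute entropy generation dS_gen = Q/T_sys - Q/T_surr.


dS_sys = 3806.1340/425.9670 = 8.9353 kJ/K
dS_surr = -3806.1340/457.2800 = -8.3234 kJ/K
dS_gen = 8.9353 - 8.3234 = 0.6119 kJ/K (irreversible)

dS_gen = 0.6119 kJ/K, irreversible


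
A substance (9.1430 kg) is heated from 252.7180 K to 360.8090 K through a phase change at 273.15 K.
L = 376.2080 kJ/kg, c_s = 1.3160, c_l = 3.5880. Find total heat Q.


Q1 (sensible, solid) = 9.1430 * 1.3160 * 20.4320 = 245.8417 kJ
Q2 (latent) = 9.1430 * 376.2080 = 3439.6697 kJ
Q3 (sensible, liquid) = 9.1430 * 3.5880 * 87.6590 = 2875.6609 kJ
Q_total = 6561.1723 kJ

6561.1723 kJ


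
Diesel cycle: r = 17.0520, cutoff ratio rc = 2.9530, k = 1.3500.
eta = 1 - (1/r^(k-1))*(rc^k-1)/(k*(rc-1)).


r^(k-1) = 2.6985
rc^k = 4.3138
eta = 0.5342 = 53.4239%

53.4239%


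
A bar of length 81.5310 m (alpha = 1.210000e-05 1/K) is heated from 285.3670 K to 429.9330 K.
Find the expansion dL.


dT = 144.5660 K
dL = 1.210000e-05 * 81.5310 * 144.5660 = 0.142618 m
L_final = 81.673618 m

dL = 0.142618 m


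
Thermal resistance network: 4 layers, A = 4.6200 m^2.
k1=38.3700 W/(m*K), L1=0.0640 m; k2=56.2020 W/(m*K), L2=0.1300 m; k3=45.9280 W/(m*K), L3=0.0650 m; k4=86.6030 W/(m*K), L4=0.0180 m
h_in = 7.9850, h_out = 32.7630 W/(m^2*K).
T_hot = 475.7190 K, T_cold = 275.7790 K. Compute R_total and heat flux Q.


R_conv_in = 1/(7.9850*4.6200) = 0.0271
R_1 = 0.0640/(38.3700*4.6200) = 0.0004
R_2 = 0.1300/(56.2020*4.6200) = 0.0005
R_3 = 0.0650/(45.9280*4.6200) = 0.0003
R_4 = 0.0180/(86.6030*4.6200) = 4.4988e-05
R_conv_out = 1/(32.7630*4.6200) = 0.0066
R_total = 0.0349 K/W
Q = 199.9400 / 0.0349 = 5724.5654 W

R_total = 0.0349 K/W, Q = 5724.5654 W


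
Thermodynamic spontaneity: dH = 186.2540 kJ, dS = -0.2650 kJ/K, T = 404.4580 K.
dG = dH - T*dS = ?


T*dS = 404.4580 * -0.2650 = -107.1814 kJ
dG = 186.2540 + 107.1814 = 293.4354 kJ (non-spontaneous)

dG = 293.4354 kJ, non-spontaneous


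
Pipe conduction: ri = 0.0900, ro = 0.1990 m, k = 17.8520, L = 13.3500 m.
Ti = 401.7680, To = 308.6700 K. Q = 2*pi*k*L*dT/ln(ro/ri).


dT = 93.0980 K
ln(ro/ri) = 0.7935
Q = 2*pi*17.8520*13.3500*93.0980 / 0.7935 = 175688.8032 W

175688.8032 W


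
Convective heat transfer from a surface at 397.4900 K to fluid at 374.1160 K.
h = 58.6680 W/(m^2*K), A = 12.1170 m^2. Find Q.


dT = 23.3740 K
Q = 58.6680 * 12.1170 * 23.3740 = 16616.1128 W

16616.1128 W


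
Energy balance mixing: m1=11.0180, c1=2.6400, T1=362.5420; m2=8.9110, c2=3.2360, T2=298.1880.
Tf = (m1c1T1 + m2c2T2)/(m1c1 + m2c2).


num = 19143.9957
den = 57.9235
Tf = 330.5047 K

330.5047 K


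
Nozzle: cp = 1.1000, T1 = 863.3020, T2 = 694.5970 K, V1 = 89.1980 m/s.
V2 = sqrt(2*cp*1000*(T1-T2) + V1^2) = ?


dT = 168.7050 K
2*cp*1000*dT = 371151.0000
V1^2 = 7956.2832
V2 = sqrt(379107.2832) = 615.7169 m/s

615.7169 m/s


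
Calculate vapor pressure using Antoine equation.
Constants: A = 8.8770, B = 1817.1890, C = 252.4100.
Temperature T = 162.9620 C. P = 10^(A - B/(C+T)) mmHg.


C+T = 415.3720
B/(C+T) = 4.3748
log10(P) = 8.8770 - 4.3748 = 4.5022
P = 10^4.5022 = 31779.9255 mmHg

31779.9255 mmHg


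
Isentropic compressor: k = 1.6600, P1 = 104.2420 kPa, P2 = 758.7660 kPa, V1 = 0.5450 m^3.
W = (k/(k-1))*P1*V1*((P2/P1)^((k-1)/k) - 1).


(k-1)/k = 0.3976
(P2/P1)^exp = 2.2017
W = 2.5152 * 104.2420 * 0.5450 * (2.2017 - 1) = 171.7047 kJ

171.7047 kJ


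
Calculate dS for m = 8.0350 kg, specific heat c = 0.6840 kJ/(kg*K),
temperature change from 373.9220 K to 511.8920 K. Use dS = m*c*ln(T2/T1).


T2/T1 = 1.3690
ln(T2/T1) = 0.3141
dS = 8.0350 * 0.6840 * 0.3141 = 1.7261 kJ/K

1.7261 kJ/K


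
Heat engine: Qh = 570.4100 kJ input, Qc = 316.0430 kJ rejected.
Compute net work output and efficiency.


W = 570.4100 - 316.0430 = 254.3670 kJ
eta = 254.3670 / 570.4100 = 0.4459 = 44.5937%

W = 254.3670 kJ, eta = 44.5937%


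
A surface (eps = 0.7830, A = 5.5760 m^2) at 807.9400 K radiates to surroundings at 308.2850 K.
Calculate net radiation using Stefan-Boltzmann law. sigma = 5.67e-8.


T^4 = 4.2610e+11
Tsurr^4 = 9.0325e+09
Q = 0.7830 * 5.67e-8 * 5.5760 * 4.1707e+11 = 103247.3496 W

103247.3496 W


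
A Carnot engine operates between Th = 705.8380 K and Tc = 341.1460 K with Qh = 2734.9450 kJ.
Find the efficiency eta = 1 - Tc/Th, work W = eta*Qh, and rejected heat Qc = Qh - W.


eta = 1 - 341.1460/705.8380 = 0.5167
W = 0.5167 * 2734.9450 = 1413.0899 kJ
Qc = 2734.9450 - 1413.0899 = 1321.8551 kJ

eta = 51.6679%, W = 1413.0899 kJ, Qc = 1321.8551 kJ


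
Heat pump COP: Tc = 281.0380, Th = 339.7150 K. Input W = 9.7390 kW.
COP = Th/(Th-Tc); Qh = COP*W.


COP = 339.7150 / 58.6770 = 5.7896
Qh = 5.7896 * 9.7390 = 56.3847 kW

COP = 5.7896, Qh = 56.3847 kW


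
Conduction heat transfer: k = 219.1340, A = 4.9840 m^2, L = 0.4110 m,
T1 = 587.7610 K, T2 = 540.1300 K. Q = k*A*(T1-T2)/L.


dT = 47.6310 K
Q = 219.1340 * 4.9840 * 47.6310 / 0.4110 = 126571.4273 W

126571.4273 W


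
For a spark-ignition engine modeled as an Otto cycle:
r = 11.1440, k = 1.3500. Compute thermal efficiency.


r^(k-1) = 2.3252
eta = 1 - 1/2.3252 = 0.5699 = 56.9934%

56.9934%


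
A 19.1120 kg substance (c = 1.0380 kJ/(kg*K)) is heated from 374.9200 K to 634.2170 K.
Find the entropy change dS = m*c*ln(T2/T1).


T2/T1 = 1.6916
ln(T2/T1) = 0.5257
dS = 19.1120 * 1.0380 * 0.5257 = 10.4285 kJ/K

10.4285 kJ/K


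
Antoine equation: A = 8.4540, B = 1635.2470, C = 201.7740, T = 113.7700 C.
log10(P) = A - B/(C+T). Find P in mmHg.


C+T = 315.5440
B/(C+T) = 5.1823
log10(P) = 8.4540 - 5.1823 = 3.2717
P = 10^3.2717 = 1869.3450 mmHg

1869.3450 mmHg


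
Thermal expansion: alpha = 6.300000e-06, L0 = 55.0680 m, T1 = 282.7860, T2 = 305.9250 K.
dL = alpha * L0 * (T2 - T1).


dT = 23.1390 K
dL = 6.300000e-06 * 55.0680 * 23.1390 = 0.008028 m
L_final = 55.076028 m

dL = 0.008028 m


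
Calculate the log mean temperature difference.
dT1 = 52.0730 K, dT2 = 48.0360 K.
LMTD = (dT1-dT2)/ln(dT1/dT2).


dT1/dT2 = 1.0840
ln(dT1/dT2) = 0.0807
LMTD = 4.0370 / 0.0807 = 50.0274 K

50.0274 K


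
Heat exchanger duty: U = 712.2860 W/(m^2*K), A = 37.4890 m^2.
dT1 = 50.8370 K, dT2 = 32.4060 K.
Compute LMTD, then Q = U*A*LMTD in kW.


LMTD = 40.9322 K
Q = 712.2860 * 37.4890 * 40.9322 = 1093008.8816 W = 1093.0089 kW

1093.0089 kW


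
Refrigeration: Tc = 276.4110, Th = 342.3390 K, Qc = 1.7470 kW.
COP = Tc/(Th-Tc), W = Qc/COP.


COP = 276.4110 / 65.9280 = 4.1926
W = 1.7470 / 4.1926 = 0.4167 kW

COP = 4.1926, W = 0.4167 kW


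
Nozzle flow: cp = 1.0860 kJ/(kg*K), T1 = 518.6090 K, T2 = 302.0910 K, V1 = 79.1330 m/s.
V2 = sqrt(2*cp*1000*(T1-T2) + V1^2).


dT = 216.5180 K
2*cp*1000*dT = 470277.0960
V1^2 = 6262.0317
V2 = sqrt(476539.1277) = 690.3181 m/s

690.3181 m/s


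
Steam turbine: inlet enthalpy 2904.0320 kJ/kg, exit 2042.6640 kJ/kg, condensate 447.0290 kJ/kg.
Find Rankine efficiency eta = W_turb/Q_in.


W = 861.3680 kJ/kg
Q_in = 2457.0030 kJ/kg
eta = 0.3506 = 35.0577%

eta = 35.0577%


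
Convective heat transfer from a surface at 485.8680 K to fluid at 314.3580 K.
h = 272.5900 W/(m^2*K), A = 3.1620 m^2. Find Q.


dT = 171.5100 K
Q = 272.5900 * 3.1620 * 171.5100 = 147829.5423 W

147829.5423 W


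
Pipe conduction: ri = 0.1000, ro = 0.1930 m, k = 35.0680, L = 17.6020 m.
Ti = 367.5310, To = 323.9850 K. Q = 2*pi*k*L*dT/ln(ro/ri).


dT = 43.5460 K
ln(ro/ri) = 0.6575
Q = 2*pi*35.0680*17.6020*43.5460 / 0.6575 = 256857.4589 W

256857.4589 W


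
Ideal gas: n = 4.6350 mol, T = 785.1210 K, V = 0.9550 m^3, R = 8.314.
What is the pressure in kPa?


P = nRT/V = 4.6350 * 8.314 * 785.1210 / 0.9550
= 30254.9439 / 0.9550 = 31680.5696 Pa = 31.6806 kPa

31.6806 kPa


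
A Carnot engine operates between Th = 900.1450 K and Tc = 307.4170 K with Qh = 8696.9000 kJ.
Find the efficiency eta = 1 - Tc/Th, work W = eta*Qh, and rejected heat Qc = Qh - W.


eta = 1 - 307.4170/900.1450 = 0.6585
W = 0.6585 * 8696.9000 = 5726.7397 kJ
Qc = 8696.9000 - 5726.7397 = 2970.1603 kJ

eta = 65.8481%, W = 5726.7397 kJ, Qc = 2970.1603 kJ


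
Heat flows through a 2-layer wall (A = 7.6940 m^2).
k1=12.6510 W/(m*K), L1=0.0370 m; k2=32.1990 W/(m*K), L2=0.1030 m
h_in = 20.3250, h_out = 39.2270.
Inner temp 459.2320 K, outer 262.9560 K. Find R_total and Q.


R_conv_in = 1/(20.3250*7.6940) = 0.0064
R_1 = 0.0370/(12.6510*7.6940) = 0.0004
R_2 = 0.1030/(32.1990*7.6940) = 0.0004
R_conv_out = 1/(39.2270*7.6940) = 0.0033
R_total = 0.0105 K/W
Q = 196.2760 / 0.0105 = 18686.0910 W

R_total = 0.0105 K/W, Q = 18686.0910 W


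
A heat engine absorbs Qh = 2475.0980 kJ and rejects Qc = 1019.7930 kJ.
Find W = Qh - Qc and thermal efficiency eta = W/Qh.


W = 2475.0980 - 1019.7930 = 1455.3050 kJ
eta = 1455.3050 / 2475.0980 = 0.5880 = 58.7979%

W = 1455.3050 kJ, eta = 58.7979%


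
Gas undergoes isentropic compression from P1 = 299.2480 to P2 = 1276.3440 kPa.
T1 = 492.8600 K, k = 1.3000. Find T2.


(k-1)/k = 0.2308
(P2/P1)^exp = 1.3976
T2 = 492.8600 * 1.3976 = 688.8006 K

688.8006 K


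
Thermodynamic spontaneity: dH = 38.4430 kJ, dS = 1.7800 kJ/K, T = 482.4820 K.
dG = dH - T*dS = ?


T*dS = 482.4820 * 1.7800 = 858.8180 kJ
dG = 38.4430 - 858.8180 = -820.3750 kJ (spontaneous)

dG = -820.3750 kJ, spontaneous


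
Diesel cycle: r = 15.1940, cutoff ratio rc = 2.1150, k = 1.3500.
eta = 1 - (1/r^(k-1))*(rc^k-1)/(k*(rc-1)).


r^(k-1) = 2.5917
rc^k = 2.7490
eta = 0.5517 = 55.1681%

55.1681%


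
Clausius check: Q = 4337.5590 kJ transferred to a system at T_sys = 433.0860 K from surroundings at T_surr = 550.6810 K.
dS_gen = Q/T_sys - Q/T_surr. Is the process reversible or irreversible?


dS_sys = 4337.5590/433.0860 = 10.0155 kJ/K
dS_surr = -4337.5590/550.6810 = -7.8767 kJ/K
dS_gen = 10.0155 - 7.8767 = 2.1387 kJ/K (irreversible)

dS_gen = 2.1387 kJ/K, irreversible


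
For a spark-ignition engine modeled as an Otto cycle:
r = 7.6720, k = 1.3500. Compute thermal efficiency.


r^(k-1) = 2.0404
eta = 1 - 1/2.0404 = 0.5099 = 50.9903%

50.9903%


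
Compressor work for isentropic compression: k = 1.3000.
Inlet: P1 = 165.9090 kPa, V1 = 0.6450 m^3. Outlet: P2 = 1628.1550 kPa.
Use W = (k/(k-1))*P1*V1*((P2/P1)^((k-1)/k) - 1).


(k-1)/k = 0.2308
(P2/P1)^exp = 1.6939
W = 4.3333 * 165.9090 * 0.6450 * (1.6939 - 1) = 321.7634 kJ

321.7634 kJ


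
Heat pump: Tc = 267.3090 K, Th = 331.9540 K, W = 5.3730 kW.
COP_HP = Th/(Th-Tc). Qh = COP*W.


COP = 331.9540 / 64.6450 = 5.1350
Qh = 5.1350 * 5.3730 = 27.5905 kW

COP = 5.1350, Qh = 27.5905 kW


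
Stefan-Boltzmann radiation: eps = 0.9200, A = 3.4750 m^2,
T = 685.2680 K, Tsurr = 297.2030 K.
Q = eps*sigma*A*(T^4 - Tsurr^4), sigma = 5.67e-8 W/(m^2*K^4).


T^4 = 2.2052e+11
Tsurr^4 = 7.8021e+09
Q = 0.9200 * 5.67e-8 * 3.4750 * 2.1271e+11 = 38558.7800 W

38558.7800 W


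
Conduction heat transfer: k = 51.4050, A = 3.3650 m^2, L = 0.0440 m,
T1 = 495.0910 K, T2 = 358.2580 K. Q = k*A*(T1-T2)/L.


dT = 136.8330 K
Q = 51.4050 * 3.3650 * 136.8330 / 0.0440 = 537933.5166 W

537933.5166 W


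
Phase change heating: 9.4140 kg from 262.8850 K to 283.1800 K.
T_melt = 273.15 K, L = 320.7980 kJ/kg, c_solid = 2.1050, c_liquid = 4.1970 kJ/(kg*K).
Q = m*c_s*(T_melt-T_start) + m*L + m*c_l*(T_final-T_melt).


Q1 (sensible, solid) = 9.4140 * 2.1050 * 10.2650 = 203.4161 kJ
Q2 (latent) = 9.4140 * 320.7980 = 3019.9924 kJ
Q3 (sensible, liquid) = 9.4140 * 4.1970 * 10.0300 = 396.2909 kJ
Q_total = 3619.6993 kJ

3619.6993 kJ


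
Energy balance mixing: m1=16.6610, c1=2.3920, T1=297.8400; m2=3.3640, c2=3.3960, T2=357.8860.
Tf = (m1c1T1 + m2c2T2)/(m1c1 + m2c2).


num = 15958.3921
den = 51.2773
Tf = 311.2177 K

311.2177 K


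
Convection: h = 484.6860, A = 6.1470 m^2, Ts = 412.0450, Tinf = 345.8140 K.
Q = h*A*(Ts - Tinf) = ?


dT = 66.2310 K
Q = 484.6860 * 6.1470 * 66.2310 = 197326.3129 W

197326.3129 W


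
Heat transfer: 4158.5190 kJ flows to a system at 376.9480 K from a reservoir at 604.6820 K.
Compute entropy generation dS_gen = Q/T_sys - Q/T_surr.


dS_sys = 4158.5190/376.9480 = 11.0321 kJ/K
dS_surr = -4158.5190/604.6820 = -6.8772 kJ/K
dS_gen = 11.0321 - 6.8772 = 4.1549 kJ/K (irreversible)

dS_gen = 4.1549 kJ/K, irreversible


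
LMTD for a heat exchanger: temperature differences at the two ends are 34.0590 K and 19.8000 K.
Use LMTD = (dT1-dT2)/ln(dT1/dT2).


dT1/dT2 = 1.7202
ln(dT1/dT2) = 0.5424
LMTD = 14.2590 / 0.5424 = 26.2881 K

26.2881 K


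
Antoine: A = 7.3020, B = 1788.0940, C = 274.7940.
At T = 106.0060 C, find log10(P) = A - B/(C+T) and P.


C+T = 380.8000
B/(C+T) = 4.6956
log10(P) = 7.3020 - 4.6956 = 2.6064
P = 10^2.6064 = 403.9941 mmHg

403.9941 mmHg


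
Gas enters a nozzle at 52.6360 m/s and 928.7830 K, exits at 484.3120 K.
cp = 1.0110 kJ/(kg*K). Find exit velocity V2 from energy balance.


dT = 444.4710 K
2*cp*1000*dT = 898720.3620
V1^2 = 2770.5485
V2 = sqrt(901490.9105) = 949.4688 m/s

949.4688 m/s


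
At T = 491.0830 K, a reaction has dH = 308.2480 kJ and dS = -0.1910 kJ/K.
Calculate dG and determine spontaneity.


T*dS = 491.0830 * -0.1910 = -93.7969 kJ
dG = 308.2480 + 93.7969 = 402.0449 kJ (non-spontaneous)

dG = 402.0449 kJ, non-spontaneous


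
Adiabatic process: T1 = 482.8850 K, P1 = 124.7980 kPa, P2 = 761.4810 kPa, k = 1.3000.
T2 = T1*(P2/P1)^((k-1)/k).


(k-1)/k = 0.2308
(P2/P1)^exp = 1.5180
T2 = 482.8850 * 1.5180 = 732.9962 K

732.9962 K


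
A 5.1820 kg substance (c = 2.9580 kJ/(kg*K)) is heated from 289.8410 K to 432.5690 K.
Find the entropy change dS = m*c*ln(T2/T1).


T2/T1 = 1.4924
ln(T2/T1) = 0.4004
dS = 5.1820 * 2.9580 * 0.4004 = 6.1376 kJ/K

6.1376 kJ/K


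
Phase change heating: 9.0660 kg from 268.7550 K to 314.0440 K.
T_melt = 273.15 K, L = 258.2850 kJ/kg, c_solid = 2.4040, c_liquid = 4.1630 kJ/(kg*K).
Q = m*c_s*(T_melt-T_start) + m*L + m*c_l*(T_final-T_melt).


Q1 (sensible, solid) = 9.0660 * 2.4040 * 4.3950 = 95.7875 kJ
Q2 (latent) = 9.0660 * 258.2850 = 2341.6118 kJ
Q3 (sensible, liquid) = 9.0660 * 4.1630 * 40.8940 = 1543.4115 kJ
Q_total = 3980.8108 kJ

3980.8108 kJ


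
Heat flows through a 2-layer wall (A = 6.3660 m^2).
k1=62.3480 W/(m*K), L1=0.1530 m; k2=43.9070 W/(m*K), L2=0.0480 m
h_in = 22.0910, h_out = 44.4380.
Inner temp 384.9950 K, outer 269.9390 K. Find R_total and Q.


R_conv_in = 1/(22.0910*6.3660) = 0.0071
R_1 = 0.1530/(62.3480*6.3660) = 0.0004
R_2 = 0.0480/(43.9070*6.3660) = 0.0002
R_conv_out = 1/(44.4380*6.3660) = 0.0035
R_total = 0.0112 K/W
Q = 115.0560 / 0.0112 = 10270.1845 W

R_total = 0.0112 K/W, Q = 10270.1845 W


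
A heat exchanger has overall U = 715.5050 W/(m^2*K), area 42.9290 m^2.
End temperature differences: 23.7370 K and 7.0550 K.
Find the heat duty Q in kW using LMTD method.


LMTD = 13.7493 K
Q = 715.5050 * 42.9290 * 13.7493 = 422322.2155 W = 422.3222 kW

422.3222 kW


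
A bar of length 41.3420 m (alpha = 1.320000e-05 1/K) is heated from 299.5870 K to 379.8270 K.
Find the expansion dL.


dT = 80.2400 K
dL = 1.320000e-05 * 41.3420 * 80.2400 = 0.043788 m
L_final = 41.385788 m

dL = 0.043788 m


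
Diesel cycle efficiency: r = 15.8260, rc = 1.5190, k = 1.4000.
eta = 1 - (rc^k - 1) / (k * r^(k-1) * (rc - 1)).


r^(k-1) = 3.0182
rc^k = 1.7955
eta = 0.6373 = 63.7268%

63.7268%


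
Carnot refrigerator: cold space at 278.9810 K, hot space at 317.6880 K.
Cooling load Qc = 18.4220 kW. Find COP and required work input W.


COP = 278.9810 / 38.7070 = 7.2075
W = 18.4220 / 7.2075 = 2.5559 kW

COP = 7.2075, W = 2.5559 kW


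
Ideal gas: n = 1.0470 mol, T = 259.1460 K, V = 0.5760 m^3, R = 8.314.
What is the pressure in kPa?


P = nRT/V = 1.0470 * 8.314 * 259.1460 / 0.5760
= 2255.8032 / 0.5760 = 3916.3250 Pa = 3.9163 kPa

3.9163 kPa


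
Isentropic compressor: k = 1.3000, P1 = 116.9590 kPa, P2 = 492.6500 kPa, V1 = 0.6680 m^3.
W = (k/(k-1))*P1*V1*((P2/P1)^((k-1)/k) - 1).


(k-1)/k = 0.2308
(P2/P1)^exp = 1.3935
W = 4.3333 * 116.9590 * 0.6680 * (1.3935 - 1) = 133.2327 kJ

133.2327 kJ


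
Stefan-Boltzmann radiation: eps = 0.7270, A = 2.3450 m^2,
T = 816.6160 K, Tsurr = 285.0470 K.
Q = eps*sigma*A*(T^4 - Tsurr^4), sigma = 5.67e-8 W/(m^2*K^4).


T^4 = 4.4470e+11
Tsurr^4 = 6.6019e+09
Q = 0.7270 * 5.67e-8 * 2.3450 * 4.3810e+11 = 42348.3222 W

42348.3222 W


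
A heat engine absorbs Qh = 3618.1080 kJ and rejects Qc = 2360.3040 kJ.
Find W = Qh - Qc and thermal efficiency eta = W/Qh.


W = 3618.1080 - 2360.3040 = 1257.8040 kJ
eta = 1257.8040 / 3618.1080 = 0.3476 = 34.7641%

W = 1257.8040 kJ, eta = 34.7641%


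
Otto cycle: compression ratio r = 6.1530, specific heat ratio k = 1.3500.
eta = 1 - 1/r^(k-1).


r^(k-1) = 1.8888
eta = 1 - 1/1.8888 = 0.4706 = 47.0557%

47.0557%


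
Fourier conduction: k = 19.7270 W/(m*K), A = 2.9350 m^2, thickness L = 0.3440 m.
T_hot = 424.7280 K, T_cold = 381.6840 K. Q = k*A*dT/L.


dT = 43.0440 K
Q = 19.7270 * 2.9350 * 43.0440 / 0.3440 = 7244.7488 W

7244.7488 W


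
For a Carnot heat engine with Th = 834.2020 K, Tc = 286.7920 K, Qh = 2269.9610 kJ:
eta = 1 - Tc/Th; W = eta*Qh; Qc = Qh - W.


eta = 1 - 286.7920/834.2020 = 0.6562
W = 0.6562 * 2269.9610 = 1489.5665 kJ
Qc = 2269.9610 - 1489.5665 = 780.3945 kJ

eta = 65.6208%, W = 1489.5665 kJ, Qc = 780.3945 kJ


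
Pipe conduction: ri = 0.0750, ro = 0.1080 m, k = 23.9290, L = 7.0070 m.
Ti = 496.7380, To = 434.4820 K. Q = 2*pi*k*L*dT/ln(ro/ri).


dT = 62.2560 K
ln(ro/ri) = 0.3646
Q = 2*pi*23.9290*7.0070*62.2560 / 0.3646 = 179866.2718 W

179866.2718 W


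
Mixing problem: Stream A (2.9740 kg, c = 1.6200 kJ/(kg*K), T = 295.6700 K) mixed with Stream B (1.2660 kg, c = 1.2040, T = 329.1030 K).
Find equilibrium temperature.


num = 1926.1424
den = 6.3421
Tf = 303.7053 K

303.7053 K


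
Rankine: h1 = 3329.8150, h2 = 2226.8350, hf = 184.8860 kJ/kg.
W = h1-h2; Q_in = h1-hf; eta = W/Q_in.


W = 1102.9800 kJ/kg
Q_in = 3144.9290 kJ/kg
eta = 0.3507 = 35.0717%

eta = 35.0717%


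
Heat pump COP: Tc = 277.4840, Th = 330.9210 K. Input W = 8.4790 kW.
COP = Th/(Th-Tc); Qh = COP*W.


COP = 330.9210 / 53.4370 = 6.1927
Qh = 6.1927 * 8.4790 = 52.5082 kW

COP = 6.1927, Qh = 52.5082 kW


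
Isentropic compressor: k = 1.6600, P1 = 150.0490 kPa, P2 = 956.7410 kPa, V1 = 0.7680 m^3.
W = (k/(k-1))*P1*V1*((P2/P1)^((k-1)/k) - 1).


(k-1)/k = 0.3976
(P2/P1)^exp = 2.0887
W = 2.5152 * 150.0490 * 0.7680 * (2.0887 - 1) = 315.5625 kJ

315.5625 kJ


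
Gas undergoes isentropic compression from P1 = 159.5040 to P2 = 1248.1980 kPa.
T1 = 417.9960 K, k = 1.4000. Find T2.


(k-1)/k = 0.2857
(P2/P1)^exp = 1.8001
T2 = 417.9960 * 1.8001 = 752.4216 K

752.4216 K


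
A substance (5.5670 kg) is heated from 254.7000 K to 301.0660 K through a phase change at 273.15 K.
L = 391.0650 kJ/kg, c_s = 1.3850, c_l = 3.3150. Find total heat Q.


Q1 (sensible, solid) = 5.5670 * 1.3850 * 18.4500 = 142.2549 kJ
Q2 (latent) = 5.5670 * 391.0650 = 2177.0589 kJ
Q3 (sensible, liquid) = 5.5670 * 3.3150 * 27.9160 = 515.1788 kJ
Q_total = 2834.4926 kJ

2834.4926 kJ


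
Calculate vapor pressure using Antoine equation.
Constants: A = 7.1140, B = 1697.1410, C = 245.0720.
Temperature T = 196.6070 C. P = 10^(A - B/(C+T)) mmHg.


C+T = 441.6790
B/(C+T) = 3.8425
log10(P) = 7.1140 - 3.8425 = 3.2715
P = 10^3.2715 = 1868.6325 mmHg

1868.6325 mmHg


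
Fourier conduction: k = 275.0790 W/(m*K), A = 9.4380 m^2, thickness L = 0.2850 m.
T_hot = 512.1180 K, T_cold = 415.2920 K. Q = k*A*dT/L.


dT = 96.8260 K
Q = 275.0790 * 9.4380 * 96.8260 / 0.2850 = 882032.4048 W

882032.4048 W


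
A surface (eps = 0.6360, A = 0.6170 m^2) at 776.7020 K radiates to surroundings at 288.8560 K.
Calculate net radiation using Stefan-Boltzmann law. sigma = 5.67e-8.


T^4 = 3.6393e+11
Tsurr^4 = 6.9619e+09
Q = 0.6360 * 5.67e-8 * 0.6170 * 3.5697e+11 = 7942.4524 W

7942.4524 W


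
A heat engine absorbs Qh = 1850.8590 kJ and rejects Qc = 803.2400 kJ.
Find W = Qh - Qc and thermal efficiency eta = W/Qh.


W = 1850.8590 - 803.2400 = 1047.6190 kJ
eta = 1047.6190 / 1850.8590 = 0.5660 = 56.6018%

W = 1047.6190 kJ, eta = 56.6018%


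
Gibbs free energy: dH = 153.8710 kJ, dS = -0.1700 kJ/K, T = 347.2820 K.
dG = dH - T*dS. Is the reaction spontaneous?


T*dS = 347.2820 * -0.1700 = -59.0379 kJ
dG = 153.8710 + 59.0379 = 212.9089 kJ (non-spontaneous)

dG = 212.9089 kJ, non-spontaneous


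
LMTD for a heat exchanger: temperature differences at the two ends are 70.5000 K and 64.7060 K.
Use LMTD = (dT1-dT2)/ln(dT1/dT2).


dT1/dT2 = 1.0895
ln(dT1/dT2) = 0.0858
LMTD = 5.7940 / 0.0858 = 67.5616 K

67.5616 K


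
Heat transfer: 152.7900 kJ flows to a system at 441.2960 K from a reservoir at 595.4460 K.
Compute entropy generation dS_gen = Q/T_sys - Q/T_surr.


dS_sys = 152.7900/441.2960 = 0.3462 kJ/K
dS_surr = -152.7900/595.4460 = -0.2566 kJ/K
dS_gen = 0.3462 - 0.2566 = 0.0896 kJ/K (irreversible)

dS_gen = 0.0896 kJ/K, irreversible


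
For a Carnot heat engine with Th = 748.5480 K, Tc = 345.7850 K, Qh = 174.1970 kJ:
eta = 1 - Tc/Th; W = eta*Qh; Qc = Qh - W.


eta = 1 - 345.7850/748.5480 = 0.5381
W = 0.5381 * 174.1970 = 93.7283 kJ
Qc = 174.1970 - 93.7283 = 80.4687 kJ

eta = 53.8059%, W = 93.7283 kJ, Qc = 80.4687 kJ


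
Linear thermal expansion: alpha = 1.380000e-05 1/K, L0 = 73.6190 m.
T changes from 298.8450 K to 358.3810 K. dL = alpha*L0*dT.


dT = 59.5360 K
dL = 1.380000e-05 * 73.6190 * 59.5360 = 0.060485 m
L_final = 73.679485 m

dL = 0.060485 m


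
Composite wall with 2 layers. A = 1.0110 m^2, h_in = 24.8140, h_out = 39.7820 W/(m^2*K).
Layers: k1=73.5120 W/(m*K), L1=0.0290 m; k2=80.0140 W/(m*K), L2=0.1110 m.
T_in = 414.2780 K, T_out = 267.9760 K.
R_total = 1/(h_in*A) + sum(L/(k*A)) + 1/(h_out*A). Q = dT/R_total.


R_conv_in = 1/(24.8140*1.0110) = 0.0399
R_1 = 0.0290/(73.5120*1.0110) = 0.0004
R_2 = 0.1110/(80.0140*1.0110) = 0.0014
R_conv_out = 1/(39.7820*1.0110) = 0.0249
R_total = 0.0665 K/W
Q = 146.3020 / 0.0665 = 2200.4530 W

R_total = 0.0665 K/W, Q = 2200.4530 W


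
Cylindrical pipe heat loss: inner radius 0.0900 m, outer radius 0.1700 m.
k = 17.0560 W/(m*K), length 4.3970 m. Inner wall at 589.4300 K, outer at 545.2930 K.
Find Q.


dT = 44.1370 K
ln(ro/ri) = 0.6360
Q = 2*pi*17.0560*4.3970*44.1370 / 0.6360 = 32701.4408 W

32701.4408 W


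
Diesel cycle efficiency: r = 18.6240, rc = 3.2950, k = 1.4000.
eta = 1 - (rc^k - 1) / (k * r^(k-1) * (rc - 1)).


r^(k-1) = 3.2213
rc^k = 5.3088
eta = 0.5837 = 58.3689%

58.3689%


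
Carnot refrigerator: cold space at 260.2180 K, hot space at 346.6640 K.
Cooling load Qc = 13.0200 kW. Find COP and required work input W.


COP = 260.2180 / 86.4460 = 3.0102
W = 13.0200 / 3.0102 = 4.3253 kW

COP = 3.0102, W = 4.3253 kW


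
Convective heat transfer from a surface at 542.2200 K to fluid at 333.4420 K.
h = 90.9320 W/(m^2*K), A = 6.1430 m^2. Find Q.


dT = 208.7780 K
Q = 90.9320 * 6.1430 * 208.7780 = 116622.4045 W

116622.4045 W


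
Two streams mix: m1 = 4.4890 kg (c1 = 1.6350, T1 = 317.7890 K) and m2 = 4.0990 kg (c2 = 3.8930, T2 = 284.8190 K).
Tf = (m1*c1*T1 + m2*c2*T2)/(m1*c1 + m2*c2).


num = 6877.3898
den = 23.2969
Tf = 295.2059 K

295.2059 K


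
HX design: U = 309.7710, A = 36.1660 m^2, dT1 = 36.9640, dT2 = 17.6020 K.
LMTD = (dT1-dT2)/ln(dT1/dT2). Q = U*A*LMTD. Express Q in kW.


LMTD = 26.0967 K
Q = 309.7710 * 36.1660 * 26.0967 = 292366.3509 W = 292.3664 kW

292.3664 kW


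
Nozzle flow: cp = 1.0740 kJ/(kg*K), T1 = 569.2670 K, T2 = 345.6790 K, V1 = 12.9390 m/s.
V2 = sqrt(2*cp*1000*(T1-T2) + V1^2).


dT = 223.5880 K
2*cp*1000*dT = 480267.0240
V1^2 = 167.4177
V2 = sqrt(480434.4417) = 693.1338 m/s

693.1338 m/s


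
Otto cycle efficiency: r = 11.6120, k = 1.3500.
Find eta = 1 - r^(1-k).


r^(k-1) = 2.3589
eta = 1 - 1/2.3589 = 0.5761 = 57.6081%

57.6081%


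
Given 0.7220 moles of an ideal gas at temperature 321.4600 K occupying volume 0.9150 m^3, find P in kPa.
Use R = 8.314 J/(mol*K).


P = nRT/V = 0.7220 * 8.314 * 321.4600 / 0.9150
= 1929.6305 / 0.9150 = 2108.8858 Pa = 2.1089 kPa

2.1089 kPa


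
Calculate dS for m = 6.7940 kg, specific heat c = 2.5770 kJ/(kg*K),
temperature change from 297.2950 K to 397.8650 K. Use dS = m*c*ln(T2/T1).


T2/T1 = 1.3383
ln(T2/T1) = 0.2914
dS = 6.7940 * 2.5770 * 0.2914 = 5.1017 kJ/K

5.1017 kJ/K


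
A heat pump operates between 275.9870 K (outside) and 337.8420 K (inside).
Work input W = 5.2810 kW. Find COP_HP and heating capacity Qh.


COP = 337.8420 / 61.8550 = 5.4618
Qh = 5.4618 * 5.2810 = 28.8440 kW

COP = 5.4618, Qh = 28.8440 kW


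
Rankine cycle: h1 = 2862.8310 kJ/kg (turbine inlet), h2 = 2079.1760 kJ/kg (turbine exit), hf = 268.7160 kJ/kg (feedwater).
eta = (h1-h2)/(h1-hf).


W = 783.6550 kJ/kg
Q_in = 2594.1150 kJ/kg
eta = 0.3021 = 30.2090%

eta = 30.2090%


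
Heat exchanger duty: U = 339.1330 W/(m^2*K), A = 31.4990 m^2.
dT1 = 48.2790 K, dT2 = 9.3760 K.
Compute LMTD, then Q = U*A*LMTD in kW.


LMTD = 23.7381 K
Q = 339.1330 * 31.4990 * 23.7381 = 253578.5075 W = 253.5785 kW

253.5785 kW


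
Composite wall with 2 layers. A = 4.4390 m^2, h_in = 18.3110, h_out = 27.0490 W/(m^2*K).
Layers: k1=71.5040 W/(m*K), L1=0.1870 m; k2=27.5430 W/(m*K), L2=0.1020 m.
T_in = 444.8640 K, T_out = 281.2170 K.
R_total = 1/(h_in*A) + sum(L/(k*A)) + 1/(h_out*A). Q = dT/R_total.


R_conv_in = 1/(18.3110*4.4390) = 0.0123
R_1 = 0.1870/(71.5040*4.4390) = 0.0006
R_2 = 0.1020/(27.5430*4.4390) = 0.0008
R_conv_out = 1/(27.0490*4.4390) = 0.0083
R_total = 0.0221 K/W
Q = 163.6470 / 0.0221 = 7420.0775 W

R_total = 0.0221 K/W, Q = 7420.0775 W


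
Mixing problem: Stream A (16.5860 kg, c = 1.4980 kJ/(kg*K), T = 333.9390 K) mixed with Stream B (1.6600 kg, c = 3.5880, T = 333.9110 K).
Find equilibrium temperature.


num = 10285.7916
den = 30.8019
Tf = 333.9336 K

333.9336 K


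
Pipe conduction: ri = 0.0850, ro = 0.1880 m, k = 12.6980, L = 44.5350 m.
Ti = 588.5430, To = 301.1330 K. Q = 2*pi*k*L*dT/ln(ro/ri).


dT = 287.4100 K
ln(ro/ri) = 0.7938
Q = 2*pi*12.6980*44.5350*287.4100 / 0.7938 = 1286508.0633 W

1286508.0633 W


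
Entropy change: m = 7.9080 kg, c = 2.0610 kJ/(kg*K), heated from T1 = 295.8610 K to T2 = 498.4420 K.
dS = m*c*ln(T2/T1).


T2/T1 = 1.6847
ln(T2/T1) = 0.5216
dS = 7.9080 * 2.0610 * 0.5216 = 8.5012 kJ/K

8.5012 kJ/K


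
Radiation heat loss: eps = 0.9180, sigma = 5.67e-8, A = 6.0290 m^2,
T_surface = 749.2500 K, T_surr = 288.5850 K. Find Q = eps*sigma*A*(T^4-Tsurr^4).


T^4 = 3.1514e+11
Tsurr^4 = 6.9358e+09
Q = 0.9180 * 5.67e-8 * 6.0290 * 3.0821e+11 = 96719.3046 W

96719.3046 W


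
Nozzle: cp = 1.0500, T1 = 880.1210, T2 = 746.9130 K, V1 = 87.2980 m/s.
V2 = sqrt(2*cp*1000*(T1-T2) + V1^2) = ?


dT = 133.2080 K
2*cp*1000*dT = 279736.8000
V1^2 = 7620.9408
V2 = sqrt(287357.7408) = 536.0576 m/s

536.0576 m/s


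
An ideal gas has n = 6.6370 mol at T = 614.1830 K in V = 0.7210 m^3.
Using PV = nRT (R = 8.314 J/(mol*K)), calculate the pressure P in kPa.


P = nRT/V = 6.6370 * 8.314 * 614.1830 / 0.7210
= 33890.6290 / 0.7210 = 47005.0333 Pa = 47.0050 kPa

47.0050 kPa


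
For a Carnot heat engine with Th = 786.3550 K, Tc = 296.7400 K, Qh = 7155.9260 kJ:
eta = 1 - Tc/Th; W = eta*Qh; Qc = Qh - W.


eta = 1 - 296.7400/786.3550 = 0.6226
W = 0.6226 * 7155.9260 = 4455.5560 kJ
Qc = 7155.9260 - 4455.5560 = 2700.3700 kJ

eta = 62.2639%, W = 4455.5560 kJ, Qc = 2700.3700 kJ


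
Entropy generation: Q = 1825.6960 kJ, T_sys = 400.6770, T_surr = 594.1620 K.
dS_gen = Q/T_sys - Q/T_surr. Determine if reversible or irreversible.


dS_sys = 1825.6960/400.6770 = 4.5565 kJ/K
dS_surr = -1825.6960/594.1620 = -3.0727 kJ/K
dS_gen = 4.5565 - 3.0727 = 1.4838 kJ/K (irreversible)

dS_gen = 1.4838 kJ/K, irreversible


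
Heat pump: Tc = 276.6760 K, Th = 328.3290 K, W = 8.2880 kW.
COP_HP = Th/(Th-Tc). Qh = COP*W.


COP = 328.3290 / 51.6530 = 6.3564
Qh = 6.3564 * 8.2880 = 52.6821 kW

COP = 6.3564, Qh = 52.6821 kW


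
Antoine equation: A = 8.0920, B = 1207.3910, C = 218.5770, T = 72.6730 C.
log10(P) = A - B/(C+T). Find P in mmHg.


C+T = 291.2500
B/(C+T) = 4.1455
log10(P) = 8.0920 - 4.1455 = 3.9465
P = 10^3.9465 = 8839.9845 mmHg

8839.9845 mmHg


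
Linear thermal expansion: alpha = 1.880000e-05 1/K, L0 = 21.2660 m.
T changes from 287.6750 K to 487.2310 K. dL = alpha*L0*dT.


dT = 199.5560 K
dL = 1.880000e-05 * 21.2660 * 199.5560 = 0.079783 m
L_final = 21.345783 m

dL = 0.079783 m


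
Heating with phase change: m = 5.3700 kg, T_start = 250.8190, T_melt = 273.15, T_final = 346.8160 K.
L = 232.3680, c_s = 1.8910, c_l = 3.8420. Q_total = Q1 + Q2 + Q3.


Q1 (sensible, solid) = 5.3700 * 1.8910 * 22.3310 = 226.7639 kJ
Q2 (latent) = 5.3700 * 232.3680 = 1247.8162 kJ
Q3 (sensible, liquid) = 5.3700 * 3.8420 * 73.6660 = 1519.8430 kJ
Q_total = 2994.4231 kJ

2994.4231 kJ


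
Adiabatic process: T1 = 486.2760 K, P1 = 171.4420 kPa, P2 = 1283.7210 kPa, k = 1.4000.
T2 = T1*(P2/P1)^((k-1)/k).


(k-1)/k = 0.2857
(P2/P1)^exp = 1.7775
T2 = 486.2760 * 1.7775 = 864.3668 K

864.3668 K


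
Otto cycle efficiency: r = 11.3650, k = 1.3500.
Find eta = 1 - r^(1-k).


r^(k-1) = 2.3413
eta = 1 - 1/2.3413 = 0.5729 = 57.2879%

57.2879%


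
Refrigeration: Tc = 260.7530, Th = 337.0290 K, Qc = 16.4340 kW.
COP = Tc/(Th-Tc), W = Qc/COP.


COP = 260.7530 / 76.2760 = 3.4185
W = 16.4340 / 3.4185 = 4.8073 kW

COP = 3.4185, W = 4.8073 kW


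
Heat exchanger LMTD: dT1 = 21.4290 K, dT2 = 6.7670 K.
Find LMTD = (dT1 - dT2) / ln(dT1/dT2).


dT1/dT2 = 3.1667
ln(dT1/dT2) = 1.1527
LMTD = 14.6620 / 1.1527 = 12.7198 K

12.7198 K


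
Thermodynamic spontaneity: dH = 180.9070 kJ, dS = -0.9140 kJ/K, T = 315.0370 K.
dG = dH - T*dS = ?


T*dS = 315.0370 * -0.9140 = -287.9438 kJ
dG = 180.9070 + 287.9438 = 468.8508 kJ (non-spontaneous)

dG = 468.8508 kJ, non-spontaneous


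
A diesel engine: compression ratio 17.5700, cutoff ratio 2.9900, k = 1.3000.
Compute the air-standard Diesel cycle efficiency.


r^(k-1) = 2.3628
rc^k = 4.1531
eta = 0.4842 = 48.4166%

48.4166%


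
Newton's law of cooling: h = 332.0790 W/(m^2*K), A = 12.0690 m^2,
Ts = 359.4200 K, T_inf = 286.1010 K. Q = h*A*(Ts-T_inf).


dT = 73.3190 K
Q = 332.0790 * 12.0690 * 73.3190 = 293852.3937 W

293852.3937 W


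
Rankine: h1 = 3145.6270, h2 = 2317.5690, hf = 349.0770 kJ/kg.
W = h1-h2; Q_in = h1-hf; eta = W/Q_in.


W = 828.0580 kJ/kg
Q_in = 2796.5500 kJ/kg
eta = 0.2961 = 29.6100%

eta = 29.6100%


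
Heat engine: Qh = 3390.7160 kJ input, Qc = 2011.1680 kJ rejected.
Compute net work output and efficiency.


W = 3390.7160 - 2011.1680 = 1379.5480 kJ
eta = 1379.5480 / 3390.7160 = 0.4069 = 40.6860%

W = 1379.5480 kJ, eta = 40.6860%


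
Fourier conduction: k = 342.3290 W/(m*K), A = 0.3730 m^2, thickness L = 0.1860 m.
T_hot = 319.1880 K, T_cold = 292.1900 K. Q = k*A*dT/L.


dT = 26.9980 K
Q = 342.3290 * 0.3730 * 26.9980 / 0.1860 = 18534.0859 W

18534.0859 W


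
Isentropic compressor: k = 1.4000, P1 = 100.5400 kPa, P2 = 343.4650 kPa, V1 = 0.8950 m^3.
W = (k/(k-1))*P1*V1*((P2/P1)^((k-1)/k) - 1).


(k-1)/k = 0.2857
(P2/P1)^exp = 1.4205
W = 3.5000 * 100.5400 * 0.8950 * (1.4205 - 1) = 132.4327 kJ

132.4327 kJ


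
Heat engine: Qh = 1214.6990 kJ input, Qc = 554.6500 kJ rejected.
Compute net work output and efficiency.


W = 1214.6990 - 554.6500 = 660.0490 kJ
eta = 660.0490 / 1214.6990 = 0.5434 = 54.3385%

W = 660.0490 kJ, eta = 54.3385%


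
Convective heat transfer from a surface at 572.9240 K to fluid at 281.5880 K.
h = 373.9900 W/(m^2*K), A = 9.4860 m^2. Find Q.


dT = 291.3360 K
Q = 373.9900 * 9.4860 * 291.3360 = 1033563.7366 W

1033563.7366 W


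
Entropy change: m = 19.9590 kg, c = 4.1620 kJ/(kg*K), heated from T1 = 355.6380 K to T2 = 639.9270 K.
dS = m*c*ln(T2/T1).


T2/T1 = 1.7994
ln(T2/T1) = 0.5874
dS = 19.9590 * 4.1620 * 0.5874 = 48.7983 kJ/K

48.7983 kJ/K


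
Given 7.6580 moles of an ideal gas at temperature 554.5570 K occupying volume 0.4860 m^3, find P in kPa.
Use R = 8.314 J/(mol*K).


P = nRT/V = 7.6580 * 8.314 * 554.5570 / 0.4860
= 35307.8745 / 0.4860 = 72649.9475 Pa = 72.6499 kPa

72.6499 kPa


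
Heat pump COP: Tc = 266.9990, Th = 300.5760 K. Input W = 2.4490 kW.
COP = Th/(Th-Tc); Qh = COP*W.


COP = 300.5760 / 33.5770 = 8.9518
Qh = 8.9518 * 2.4490 = 21.9231 kW

COP = 8.9518, Qh = 21.9231 kW


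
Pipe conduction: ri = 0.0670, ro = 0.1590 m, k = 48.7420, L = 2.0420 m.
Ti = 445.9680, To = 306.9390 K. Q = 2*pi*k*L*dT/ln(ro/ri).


dT = 139.0290 K
ln(ro/ri) = 0.8642
Q = 2*pi*48.7420*2.0420*139.0290 / 0.8642 = 100606.0893 W

100606.0893 W


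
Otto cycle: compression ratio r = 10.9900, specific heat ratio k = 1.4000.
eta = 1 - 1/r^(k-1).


r^(k-1) = 2.6085
eta = 1 - 1/2.6085 = 0.6166 = 61.6645%

61.6645%


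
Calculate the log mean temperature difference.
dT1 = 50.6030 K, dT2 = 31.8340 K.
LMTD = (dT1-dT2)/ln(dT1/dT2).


dT1/dT2 = 1.5896
ln(dT1/dT2) = 0.4635
LMTD = 18.7690 / 0.4635 = 40.4962 K

40.4962 K


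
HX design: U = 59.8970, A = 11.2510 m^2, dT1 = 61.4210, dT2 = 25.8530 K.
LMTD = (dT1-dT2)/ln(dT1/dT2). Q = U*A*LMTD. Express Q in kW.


LMTD = 41.1036 K
Q = 59.8970 * 11.2510 * 41.1036 = 27699.7797 W = 27.6998 kW

27.6998 kW


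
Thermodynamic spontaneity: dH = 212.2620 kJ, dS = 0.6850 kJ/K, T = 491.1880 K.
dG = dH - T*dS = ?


T*dS = 491.1880 * 0.6850 = 336.4638 kJ
dG = 212.2620 - 336.4638 = -124.2018 kJ (spontaneous)

dG = -124.2018 kJ, spontaneous


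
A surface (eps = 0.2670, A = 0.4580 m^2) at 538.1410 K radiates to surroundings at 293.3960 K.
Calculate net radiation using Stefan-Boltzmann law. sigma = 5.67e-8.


T^4 = 8.3866e+10
Tsurr^4 = 7.4100e+09
Q = 0.2670 * 5.67e-8 * 0.4580 * 7.6456e+10 = 530.1146 W

530.1146 W


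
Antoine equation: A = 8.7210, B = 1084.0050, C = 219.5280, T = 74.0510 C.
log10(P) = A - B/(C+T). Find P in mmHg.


C+T = 293.5790
B/(C+T) = 3.6924
log10(P) = 8.7210 - 3.6924 = 5.0286
P = 10^5.0286 = 106812.1794 mmHg

106812.1794 mmHg


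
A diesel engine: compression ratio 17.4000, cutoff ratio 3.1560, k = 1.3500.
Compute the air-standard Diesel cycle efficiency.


r^(k-1) = 2.7176
rc^k = 4.7188
eta = 0.5299 = 52.9854%

52.9854%


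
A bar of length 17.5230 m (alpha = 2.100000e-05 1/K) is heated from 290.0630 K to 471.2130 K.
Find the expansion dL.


dT = 181.1500 K
dL = 2.100000e-05 * 17.5230 * 181.1500 = 0.066660 m
L_final = 17.589660 m

dL = 0.066660 m


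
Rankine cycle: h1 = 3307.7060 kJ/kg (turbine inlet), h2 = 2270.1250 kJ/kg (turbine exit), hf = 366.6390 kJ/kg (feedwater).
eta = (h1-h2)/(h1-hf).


W = 1037.5810 kJ/kg
Q_in = 2941.0670 kJ/kg
eta = 0.3528 = 35.2791%

eta = 35.2791%


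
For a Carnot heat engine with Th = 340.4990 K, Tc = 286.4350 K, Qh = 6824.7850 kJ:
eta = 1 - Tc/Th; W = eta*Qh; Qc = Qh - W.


eta = 1 - 286.4350/340.4990 = 0.1588
W = 0.1588 * 6824.7850 = 1083.6307 kJ
Qc = 6824.7850 - 1083.6307 = 5741.1543 kJ

eta = 15.8779%, W = 1083.6307 kJ, Qc = 5741.1543 kJ


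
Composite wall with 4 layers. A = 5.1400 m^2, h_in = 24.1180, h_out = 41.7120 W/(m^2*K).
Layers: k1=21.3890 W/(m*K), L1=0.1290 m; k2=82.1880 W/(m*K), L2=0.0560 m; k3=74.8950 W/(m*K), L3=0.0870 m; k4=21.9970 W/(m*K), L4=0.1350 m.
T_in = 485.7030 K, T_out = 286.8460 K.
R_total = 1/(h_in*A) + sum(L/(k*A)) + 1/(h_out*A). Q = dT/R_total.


R_conv_in = 1/(24.1180*5.1400) = 0.0081
R_1 = 0.1290/(21.3890*5.1400) = 0.0012
R_2 = 0.0560/(82.1880*5.1400) = 0.0001
R_3 = 0.0870/(74.8950*5.1400) = 0.0002
R_4 = 0.1350/(21.9970*5.1400) = 0.0012
R_conv_out = 1/(41.7120*5.1400) = 0.0047
R_total = 0.0155 K/W
Q = 198.8570 / 0.0155 = 12865.3244 W

R_total = 0.0155 K/W, Q = 12865.3244 W


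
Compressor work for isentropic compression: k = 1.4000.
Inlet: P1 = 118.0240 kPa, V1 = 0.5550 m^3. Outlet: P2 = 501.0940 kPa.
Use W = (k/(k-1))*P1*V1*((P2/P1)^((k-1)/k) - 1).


(k-1)/k = 0.2857
(P2/P1)^exp = 1.5115
W = 3.5000 * 118.0240 * 0.5550 * (1.5115 - 1) = 117.2720 kJ

117.2720 kJ


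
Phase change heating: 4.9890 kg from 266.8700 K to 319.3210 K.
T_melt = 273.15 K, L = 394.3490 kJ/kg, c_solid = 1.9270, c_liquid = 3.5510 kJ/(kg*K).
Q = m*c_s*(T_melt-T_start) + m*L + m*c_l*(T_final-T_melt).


Q1 (sensible, solid) = 4.9890 * 1.9270 * 6.2800 = 60.3747 kJ
Q2 (latent) = 4.9890 * 394.3490 = 1967.4072 kJ
Q3 (sensible, liquid) = 4.9890 * 3.5510 * 46.1710 = 817.9626 kJ
Q_total = 2845.7445 kJ

2845.7445 kJ


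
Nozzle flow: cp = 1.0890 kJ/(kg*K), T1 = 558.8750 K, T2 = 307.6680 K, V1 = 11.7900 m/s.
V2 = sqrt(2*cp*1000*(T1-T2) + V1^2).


dT = 251.2070 K
2*cp*1000*dT = 547128.8460
V1^2 = 139.0041
V2 = sqrt(547267.8501) = 739.7755 m/s

739.7755 m/s


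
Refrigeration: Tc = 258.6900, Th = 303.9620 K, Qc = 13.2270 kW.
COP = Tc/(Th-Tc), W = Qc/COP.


COP = 258.6900 / 45.2720 = 5.7141
W = 13.2270 / 5.7141 = 2.3148 kW

COP = 5.7141, W = 2.3148 kW


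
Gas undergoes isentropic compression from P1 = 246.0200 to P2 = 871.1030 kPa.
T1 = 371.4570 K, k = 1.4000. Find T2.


(k-1)/k = 0.2857
(P2/P1)^exp = 1.4351
T2 = 371.4570 * 1.4351 = 533.0820 K

533.0820 K


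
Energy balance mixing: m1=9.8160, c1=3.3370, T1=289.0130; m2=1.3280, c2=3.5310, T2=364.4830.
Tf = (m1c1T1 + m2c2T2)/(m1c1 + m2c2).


num = 11176.0295
den = 37.4452
Tf = 298.4639 K

298.4639 K


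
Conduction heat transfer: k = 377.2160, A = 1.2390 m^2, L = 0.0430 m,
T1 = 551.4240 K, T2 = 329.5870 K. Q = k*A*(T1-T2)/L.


dT = 221.8370 K
Q = 377.2160 * 1.2390 * 221.8370 / 0.0430 = 2411165.0492 W

2411165.0492 W
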